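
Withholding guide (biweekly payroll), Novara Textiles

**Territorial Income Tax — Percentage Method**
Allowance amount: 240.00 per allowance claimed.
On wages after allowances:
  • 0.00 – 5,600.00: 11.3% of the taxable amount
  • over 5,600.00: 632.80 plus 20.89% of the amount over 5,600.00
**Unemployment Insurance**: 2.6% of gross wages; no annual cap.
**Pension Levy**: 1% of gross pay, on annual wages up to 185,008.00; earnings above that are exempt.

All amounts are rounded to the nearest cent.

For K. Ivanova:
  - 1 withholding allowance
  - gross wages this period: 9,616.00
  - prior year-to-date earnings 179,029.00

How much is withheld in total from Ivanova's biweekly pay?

Territorial Income Tax: taxable = 9,616.00 − 1×240.00 = 9,376.00
  632.80 + 20.89% × (9,376.00 − 5,600.00) = 632.80 + 20.89% × 3,776.00 = 1,421.61
Unemployment Insurance: 2.6% × 9,616.00 = 250.02
Pension Levy: cap 185,008.00 − YTD 179,029.00 = 5,979.00 subject; 1% × 5,979.00 = 59.79
Total: 1,421.61 + 250.02 + 59.79 = 1,731.42

1,731.42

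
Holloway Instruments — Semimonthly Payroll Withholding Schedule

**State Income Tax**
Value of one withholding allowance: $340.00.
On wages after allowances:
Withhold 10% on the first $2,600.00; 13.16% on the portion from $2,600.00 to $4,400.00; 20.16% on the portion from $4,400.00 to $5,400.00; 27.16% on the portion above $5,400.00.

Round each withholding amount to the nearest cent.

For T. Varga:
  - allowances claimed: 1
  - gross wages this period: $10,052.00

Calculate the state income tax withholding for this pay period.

$1,869.62

State Income Tax: taxable = $10,052.00 − 1×$340.00 = $9,712.00
  $698.48 + 27.16% × ($9,712.00 − $5,400.00) = $698.48 + 27.16% × $4,312.00 = $1,869.62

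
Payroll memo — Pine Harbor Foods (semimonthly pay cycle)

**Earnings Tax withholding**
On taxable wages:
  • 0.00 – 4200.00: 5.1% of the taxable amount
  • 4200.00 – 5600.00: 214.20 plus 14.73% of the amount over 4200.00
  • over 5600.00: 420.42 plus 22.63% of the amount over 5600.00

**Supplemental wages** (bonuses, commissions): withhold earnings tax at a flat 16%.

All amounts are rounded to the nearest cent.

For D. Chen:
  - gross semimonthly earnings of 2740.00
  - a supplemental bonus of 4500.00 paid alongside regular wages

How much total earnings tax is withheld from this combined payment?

Earnings Tax: taxable = 2740.00
  5.1% × 2740.00 = 139.74
Supplemental (16% flat on bonus): 16% × 4500.00 = 720.00
Total earnings tax: 139.74 + 720.00 = 859.74

859.74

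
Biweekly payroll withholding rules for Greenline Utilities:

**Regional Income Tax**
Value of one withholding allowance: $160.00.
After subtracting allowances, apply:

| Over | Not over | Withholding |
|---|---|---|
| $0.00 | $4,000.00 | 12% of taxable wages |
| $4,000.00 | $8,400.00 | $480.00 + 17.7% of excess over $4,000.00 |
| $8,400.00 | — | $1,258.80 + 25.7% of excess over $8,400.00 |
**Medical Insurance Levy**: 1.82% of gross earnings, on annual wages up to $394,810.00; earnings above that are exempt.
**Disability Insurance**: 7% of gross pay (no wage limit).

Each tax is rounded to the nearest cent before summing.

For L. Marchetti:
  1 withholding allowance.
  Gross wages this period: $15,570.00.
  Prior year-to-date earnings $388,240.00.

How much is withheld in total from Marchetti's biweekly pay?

Regional Income Tax: taxable = $15,570.00 − 1×$160.00 = $15,410.00
  $1,258.80 + 25.7% × ($15,410.00 − $8,400.00) = $1,258.80 + 25.7% × $7,010.00 = $3,060.37
Medical Insurance Levy: cap $394,810.00 − YTD $388,240.00 = $6,570.00 subject; 1.82% × $6,570.00 = $119.57
Disability Insurance: 7% × $15,570.00 = $1,089.90
Total: $3,060.37 + $119.57 + $1,089.90 = $4,269.84

$4,269.84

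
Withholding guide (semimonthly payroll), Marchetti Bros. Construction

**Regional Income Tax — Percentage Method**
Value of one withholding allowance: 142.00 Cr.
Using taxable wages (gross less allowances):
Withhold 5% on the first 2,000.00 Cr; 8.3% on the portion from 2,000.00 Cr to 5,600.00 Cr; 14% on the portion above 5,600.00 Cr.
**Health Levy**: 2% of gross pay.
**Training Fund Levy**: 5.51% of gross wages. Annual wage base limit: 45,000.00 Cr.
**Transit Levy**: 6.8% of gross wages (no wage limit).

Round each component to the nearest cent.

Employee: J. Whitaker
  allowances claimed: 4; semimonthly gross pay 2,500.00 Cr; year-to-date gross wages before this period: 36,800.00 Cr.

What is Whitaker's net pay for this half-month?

Regional Income Tax: taxable = 2,500.00 Cr − 4×142.00 Cr = 1,932.00 Cr
  5% × 1,932.00 Cr = 96.60 Cr
Health Levy: 2% × 2,500.00 Cr = 50.00 Cr
Training Fund Levy: 5.51% × 2,500.00 Cr = 137.75 Cr
Transit Levy: 6.8% × 2,500.00 Cr = 170.00 Cr
Total withheld: 96.60 Cr + 50.00 Cr + 137.75 Cr + 170.00 Cr = 454.35 Cr
Net pay: 2,500.00 Cr − 454.35 Cr = 2,045.65 Cr

2,045.65 Cr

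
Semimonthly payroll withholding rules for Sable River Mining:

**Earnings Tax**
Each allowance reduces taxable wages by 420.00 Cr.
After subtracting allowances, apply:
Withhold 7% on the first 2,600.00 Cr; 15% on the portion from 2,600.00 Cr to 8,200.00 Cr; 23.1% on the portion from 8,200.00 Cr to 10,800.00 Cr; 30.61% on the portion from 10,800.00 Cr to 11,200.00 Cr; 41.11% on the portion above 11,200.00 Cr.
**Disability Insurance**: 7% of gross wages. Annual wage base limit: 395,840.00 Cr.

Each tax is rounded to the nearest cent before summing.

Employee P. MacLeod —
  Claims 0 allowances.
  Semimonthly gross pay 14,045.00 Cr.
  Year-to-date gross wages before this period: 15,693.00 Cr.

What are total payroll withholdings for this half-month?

Earnings Tax: taxable = 14,045.00 Cr
  1,745.04 Cr + 41.11% × (14,045.00 Cr − 11,200.00 Cr) = 1,745.04 Cr + 41.11% × 2,845.00 Cr = 2,914.62 Cr
Disability Insurance: 7% × 14,045.00 Cr = 983.15 Cr
Total: 2,914.62 Cr + 983.15 Cr = 3,897.77 Cr

3,897.77 Cr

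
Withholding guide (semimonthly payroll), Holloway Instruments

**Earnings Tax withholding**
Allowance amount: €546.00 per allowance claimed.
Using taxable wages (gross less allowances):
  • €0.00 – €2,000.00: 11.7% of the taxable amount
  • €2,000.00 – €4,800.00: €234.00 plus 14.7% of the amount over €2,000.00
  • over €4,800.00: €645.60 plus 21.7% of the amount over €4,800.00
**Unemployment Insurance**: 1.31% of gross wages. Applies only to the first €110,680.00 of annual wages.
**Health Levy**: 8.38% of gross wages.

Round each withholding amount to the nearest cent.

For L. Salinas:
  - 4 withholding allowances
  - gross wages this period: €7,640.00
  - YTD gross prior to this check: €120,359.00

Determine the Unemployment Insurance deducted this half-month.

€0.00

Unemployment Insurance: YTD €120,359.00 ≥ cap €110,680.00 → €0.00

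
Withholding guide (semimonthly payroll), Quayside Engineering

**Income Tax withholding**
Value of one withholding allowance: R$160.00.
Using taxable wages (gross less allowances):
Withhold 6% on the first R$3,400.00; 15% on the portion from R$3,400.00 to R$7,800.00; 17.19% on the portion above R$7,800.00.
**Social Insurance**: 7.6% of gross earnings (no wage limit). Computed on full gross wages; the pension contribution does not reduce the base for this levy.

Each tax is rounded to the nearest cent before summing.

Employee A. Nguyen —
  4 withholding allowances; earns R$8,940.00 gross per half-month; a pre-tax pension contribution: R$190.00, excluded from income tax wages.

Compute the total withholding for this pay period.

Income Tax: taxable = R$8,940.00 − R$190.00 − 4×R$160.00 = R$8,110.00
  R$864.00 + 17.19% × (R$8,110.00 − R$7,800.00) = R$864.00 + 17.19% × R$310.00 = R$917.29
Social Insurance: 7.6% × R$8,940.00 = R$679.44
Total: R$917.29 + R$679.44 = R$1,596.73

R$1,596.73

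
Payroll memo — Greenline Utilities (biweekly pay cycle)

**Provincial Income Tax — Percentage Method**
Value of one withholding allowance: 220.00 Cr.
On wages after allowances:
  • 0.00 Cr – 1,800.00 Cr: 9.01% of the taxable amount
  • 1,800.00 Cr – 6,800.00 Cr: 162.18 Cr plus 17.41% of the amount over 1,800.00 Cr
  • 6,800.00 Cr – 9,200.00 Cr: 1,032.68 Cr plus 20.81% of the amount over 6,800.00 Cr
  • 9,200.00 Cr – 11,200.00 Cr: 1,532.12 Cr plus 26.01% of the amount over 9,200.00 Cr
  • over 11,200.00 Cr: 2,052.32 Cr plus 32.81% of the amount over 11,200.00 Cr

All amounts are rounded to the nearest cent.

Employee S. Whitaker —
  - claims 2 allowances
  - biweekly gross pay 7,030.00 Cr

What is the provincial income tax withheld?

Provincial Income Tax: taxable = 7,030.00 Cr − 2×220.00 Cr = 6,590.00 Cr
  162.18 Cr + 17.41% × (6,590.00 Cr − 1,800.00 Cr) = 162.18 Cr + 17.41% × 4,790.00 Cr = 996.12 Cr

996.12 Cr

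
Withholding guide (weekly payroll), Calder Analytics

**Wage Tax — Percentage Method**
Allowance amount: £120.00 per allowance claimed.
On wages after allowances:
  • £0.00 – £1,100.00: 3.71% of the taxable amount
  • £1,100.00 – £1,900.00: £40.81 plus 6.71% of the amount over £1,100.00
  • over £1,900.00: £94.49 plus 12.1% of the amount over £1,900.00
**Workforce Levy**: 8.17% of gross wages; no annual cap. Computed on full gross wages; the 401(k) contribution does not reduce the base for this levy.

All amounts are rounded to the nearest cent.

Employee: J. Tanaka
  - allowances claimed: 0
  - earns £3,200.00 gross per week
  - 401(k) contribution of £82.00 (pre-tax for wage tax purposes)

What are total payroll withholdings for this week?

£503.31

Wage Tax: taxable = £3,200.00 − £82.00 = £3,118.00
  £94.49 + 12.1% × (£3,118.00 − £1,900.00) = £94.49 + 12.1% × £1,218.00 = £241.87
Workforce Levy: 8.17% × £3,200.00 = £261.44
Total: £241.87 + £261.44 = £503.31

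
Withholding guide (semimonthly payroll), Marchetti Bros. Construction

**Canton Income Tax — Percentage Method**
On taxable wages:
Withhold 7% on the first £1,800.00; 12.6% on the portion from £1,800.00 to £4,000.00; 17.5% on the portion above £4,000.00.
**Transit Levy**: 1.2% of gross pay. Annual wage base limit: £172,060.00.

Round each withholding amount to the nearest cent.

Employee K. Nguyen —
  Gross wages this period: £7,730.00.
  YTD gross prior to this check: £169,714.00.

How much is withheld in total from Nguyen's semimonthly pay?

£1,084.10

Canton Income Tax: taxable = £7,730.00
  £403.20 + 17.5% × (£7,730.00 − £4,000.00) = £403.20 + 17.5% × £3,730.00 = £1,055.95
Transit Levy: cap £172,060.00 − YTD £169,714.00 = £2,346.00 subject; 1.2% × £2,346.00 = £28.15
Total: £1,055.95 + £28.15 = £1,084.10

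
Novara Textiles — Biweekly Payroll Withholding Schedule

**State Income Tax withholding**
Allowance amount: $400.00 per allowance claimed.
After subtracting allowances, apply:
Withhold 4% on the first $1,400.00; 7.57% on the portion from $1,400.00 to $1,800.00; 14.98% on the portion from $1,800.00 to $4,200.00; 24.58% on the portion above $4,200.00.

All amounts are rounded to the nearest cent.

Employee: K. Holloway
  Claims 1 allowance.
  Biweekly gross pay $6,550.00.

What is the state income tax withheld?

$925.11

State Income Tax: taxable = $6,550.00 − 1×$400.00 = $6,150.00
  $445.80 + 24.58% × ($6,150.00 − $4,200.00) = $445.80 + 24.58% × $1,950.00 = $925.11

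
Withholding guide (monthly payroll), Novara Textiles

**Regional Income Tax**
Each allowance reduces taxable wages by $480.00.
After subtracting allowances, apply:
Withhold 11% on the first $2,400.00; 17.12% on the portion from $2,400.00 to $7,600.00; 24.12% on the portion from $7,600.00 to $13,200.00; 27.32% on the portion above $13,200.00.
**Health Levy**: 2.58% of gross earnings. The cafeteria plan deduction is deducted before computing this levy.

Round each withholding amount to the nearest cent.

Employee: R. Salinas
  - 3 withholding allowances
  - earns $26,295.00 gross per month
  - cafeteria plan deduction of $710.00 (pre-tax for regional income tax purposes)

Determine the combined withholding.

Regional Income Tax: taxable = $26,295.00 − $710.00 − 3×$480.00 = $24,145.00
  $2,504.96 + 27.32% × ($24,145.00 − $13,200.00) = $2,504.96 + 27.32% × $10,945.00 = $5,495.13
Health Levy: 2.58% × $25,585.00 = $660.09
Total: $5,495.13 + $660.09 = $6,155.22

$6,155.22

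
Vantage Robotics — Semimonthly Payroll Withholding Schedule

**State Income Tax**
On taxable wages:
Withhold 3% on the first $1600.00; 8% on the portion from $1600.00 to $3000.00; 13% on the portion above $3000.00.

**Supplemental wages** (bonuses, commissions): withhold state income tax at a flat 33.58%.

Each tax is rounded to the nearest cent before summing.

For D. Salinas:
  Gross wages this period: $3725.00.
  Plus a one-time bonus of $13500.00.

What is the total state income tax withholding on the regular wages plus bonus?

State Income Tax: taxable = $3725.00
  $160.00 + 13% × ($3725.00 − $3000.00) = $160.00 + 13% × $725.00 = $254.25
Supplemental (33.58% flat on bonus): 33.58% × $13500.00 = $4533.30
Total state income tax: $254.25 + $4533.30 = $4787.55

$4787.55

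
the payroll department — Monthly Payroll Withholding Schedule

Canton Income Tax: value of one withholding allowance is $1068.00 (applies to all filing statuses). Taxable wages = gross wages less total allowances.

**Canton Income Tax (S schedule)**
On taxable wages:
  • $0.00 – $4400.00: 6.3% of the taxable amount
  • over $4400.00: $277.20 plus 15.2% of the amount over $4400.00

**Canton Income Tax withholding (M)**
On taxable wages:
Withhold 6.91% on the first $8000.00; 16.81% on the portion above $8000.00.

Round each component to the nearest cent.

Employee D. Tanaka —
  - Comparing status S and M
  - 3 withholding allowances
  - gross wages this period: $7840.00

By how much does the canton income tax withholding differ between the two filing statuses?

$7.28

Canton Income Tax (S): taxable = $7840.00 − 3×$1068.00 = $4636.00
  $277.20 + 15.2% × ($4636.00 − $4400.00) = $277.20 + 15.2% × $236.00 = $313.07
Canton Income Tax (M): taxable = $7840.00 − 3×$1068.00 = $4636.00
  6.91% × $4636.00 = $320.35
Difference: |$313.07 − $320.35| = $7.28 (higher under M)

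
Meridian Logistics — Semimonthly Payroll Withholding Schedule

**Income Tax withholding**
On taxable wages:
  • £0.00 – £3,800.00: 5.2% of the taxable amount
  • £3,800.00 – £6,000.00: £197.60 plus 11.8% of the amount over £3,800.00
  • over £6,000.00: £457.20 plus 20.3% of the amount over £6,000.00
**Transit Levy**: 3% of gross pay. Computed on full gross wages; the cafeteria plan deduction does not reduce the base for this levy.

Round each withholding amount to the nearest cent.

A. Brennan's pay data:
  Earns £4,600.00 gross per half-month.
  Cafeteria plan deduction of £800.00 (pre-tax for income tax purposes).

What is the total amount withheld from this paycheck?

Income Tax: taxable = £4,600.00 − £800.00 = £3,800.00
  5.2% × £3,800.00 = £197.60
Transit Levy: 3% × £4,600.00 = £138.00
Total: £197.60 + £138.00 = £335.60

£335.60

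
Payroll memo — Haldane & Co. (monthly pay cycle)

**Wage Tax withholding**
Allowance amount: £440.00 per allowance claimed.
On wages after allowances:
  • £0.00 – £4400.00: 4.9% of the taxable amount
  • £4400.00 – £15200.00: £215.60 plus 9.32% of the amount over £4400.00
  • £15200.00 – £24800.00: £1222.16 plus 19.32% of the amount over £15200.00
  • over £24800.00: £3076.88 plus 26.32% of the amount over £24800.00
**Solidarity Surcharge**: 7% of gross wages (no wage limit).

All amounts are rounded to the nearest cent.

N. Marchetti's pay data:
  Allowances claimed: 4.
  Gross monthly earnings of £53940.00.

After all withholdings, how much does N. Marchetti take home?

£39880.90

Wage Tax: taxable = £53940.00 − 4×£440.00 = £52180.00
  £3076.88 + 26.32% × (£52180.00 − £24800.00) = £3076.88 + 26.32% × £27380.00 = £10283.30
Solidarity Surcharge: 7% × £53940.00 = £3775.80
Total withheld: £10283.30 + £3775.80 = £14059.10
Net pay: £53940.00 − £14059.10 = £39880.90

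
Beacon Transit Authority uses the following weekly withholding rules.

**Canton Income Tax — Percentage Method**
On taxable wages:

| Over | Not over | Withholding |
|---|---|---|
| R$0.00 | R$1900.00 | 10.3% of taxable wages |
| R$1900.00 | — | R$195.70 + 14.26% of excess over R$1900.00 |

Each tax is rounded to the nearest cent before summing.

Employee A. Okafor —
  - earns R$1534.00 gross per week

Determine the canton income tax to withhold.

R$158.00

Canton Income Tax: taxable = R$1534.00
  10.3% × R$1534.00 = R$158.00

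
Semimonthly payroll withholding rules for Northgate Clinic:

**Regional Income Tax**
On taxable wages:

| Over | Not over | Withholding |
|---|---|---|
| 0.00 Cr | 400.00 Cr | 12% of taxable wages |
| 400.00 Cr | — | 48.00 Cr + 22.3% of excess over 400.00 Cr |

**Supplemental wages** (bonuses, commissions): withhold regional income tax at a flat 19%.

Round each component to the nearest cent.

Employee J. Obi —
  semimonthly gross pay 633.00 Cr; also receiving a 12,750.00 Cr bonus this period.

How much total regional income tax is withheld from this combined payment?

Regional Income Tax: taxable = 633.00 Cr
  48.00 Cr + 22.3% × (633.00 Cr − 400.00 Cr) = 48.00 Cr + 22.3% × 233.00 Cr = 99.96 Cr
Supplemental (19% flat on bonus): 19% × 12,750.00 Cr = 2,422.50 Cr
Total regional income tax: 99.96 Cr + 2,422.50 Cr = 2,522.46 Cr

2,522.46 Cr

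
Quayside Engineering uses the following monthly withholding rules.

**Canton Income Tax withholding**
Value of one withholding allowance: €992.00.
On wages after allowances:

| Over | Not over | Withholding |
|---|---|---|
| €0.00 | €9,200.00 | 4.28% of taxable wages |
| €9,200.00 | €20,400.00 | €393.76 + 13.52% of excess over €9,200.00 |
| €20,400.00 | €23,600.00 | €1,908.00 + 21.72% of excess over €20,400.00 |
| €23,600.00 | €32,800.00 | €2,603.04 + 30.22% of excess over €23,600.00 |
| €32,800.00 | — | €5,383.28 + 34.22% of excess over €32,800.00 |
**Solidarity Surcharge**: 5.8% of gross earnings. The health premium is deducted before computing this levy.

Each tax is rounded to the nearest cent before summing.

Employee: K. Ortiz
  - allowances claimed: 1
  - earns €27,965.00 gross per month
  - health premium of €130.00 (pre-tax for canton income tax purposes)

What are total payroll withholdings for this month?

Canton Income Tax: taxable = €27,965.00 − €130.00 − 1×€992.00 = €26,843.00
  €2,603.04 + 30.22% × (€26,843.00 − €23,600.00) = €2,603.04 + 30.22% × €3,243.00 = €3,583.07
Solidarity Surcharge: 5.8% × €27,835.00 = €1,614.43
Total: €3,583.07 + €1,614.43 = €5,197.50

€5,197.50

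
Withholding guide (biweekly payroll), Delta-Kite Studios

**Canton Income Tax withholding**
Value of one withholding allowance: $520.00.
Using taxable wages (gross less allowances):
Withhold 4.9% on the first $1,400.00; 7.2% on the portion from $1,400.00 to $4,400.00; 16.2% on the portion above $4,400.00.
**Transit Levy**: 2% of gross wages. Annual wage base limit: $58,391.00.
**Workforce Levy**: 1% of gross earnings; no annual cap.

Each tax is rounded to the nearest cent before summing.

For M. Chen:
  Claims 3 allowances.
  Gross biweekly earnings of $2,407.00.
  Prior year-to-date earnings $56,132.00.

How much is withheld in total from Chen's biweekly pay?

$110.75

Canton Income Tax: taxable = $2,407.00 − 3×$520.00 = $847.00
  4.9% × $847.00 = $41.50
Transit Levy: cap $58,391.00 − YTD $56,132.00 = $2,259.00 subject; 2% × $2,259.00 = $45.18
Workforce Levy: 1% × $2,407.00 = $24.07
Total: $41.50 + $45.18 + $24.07 = $110.75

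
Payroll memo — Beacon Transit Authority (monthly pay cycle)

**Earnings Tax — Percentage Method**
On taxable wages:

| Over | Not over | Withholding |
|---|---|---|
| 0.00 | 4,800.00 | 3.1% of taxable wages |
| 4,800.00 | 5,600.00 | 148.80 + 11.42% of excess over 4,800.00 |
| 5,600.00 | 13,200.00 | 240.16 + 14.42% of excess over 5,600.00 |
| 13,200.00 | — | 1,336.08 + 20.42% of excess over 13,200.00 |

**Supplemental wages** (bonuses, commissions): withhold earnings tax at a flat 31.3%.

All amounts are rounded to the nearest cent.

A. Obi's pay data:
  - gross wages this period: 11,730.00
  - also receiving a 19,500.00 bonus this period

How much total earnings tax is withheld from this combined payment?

7,227.61

Earnings Tax: taxable = 11,730.00
  240.16 + 14.42% × (11,730.00 − 5,600.00) = 240.16 + 14.42% × 6,130.00 = 1,124.11
Supplemental (31.3% flat on bonus): 31.3% × 19,500.00 = 6,103.50
Total earnings tax: 1,124.11 + 6,103.50 = 7,227.61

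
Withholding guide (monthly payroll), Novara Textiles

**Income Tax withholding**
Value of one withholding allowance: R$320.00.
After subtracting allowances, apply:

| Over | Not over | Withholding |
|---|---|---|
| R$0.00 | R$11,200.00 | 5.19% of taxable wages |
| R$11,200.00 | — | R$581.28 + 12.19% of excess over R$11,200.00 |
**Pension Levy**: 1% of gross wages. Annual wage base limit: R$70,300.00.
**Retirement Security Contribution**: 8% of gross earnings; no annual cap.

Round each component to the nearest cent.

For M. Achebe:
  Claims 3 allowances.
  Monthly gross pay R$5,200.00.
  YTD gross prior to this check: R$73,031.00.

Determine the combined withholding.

R$636.06

Income Tax: taxable = R$5,200.00 − 3×R$320.00 = R$4,240.00
  5.19% × R$4,240.00 = R$220.06
Pension Levy: YTD R$73,031.00 ≥ cap R$70,300.00 → R$0.00
Retirement Security Contribution: 8% × R$5,200.00 = R$416.00
Total: R$220.06 + R$0.00 + R$416.00 = R$636.06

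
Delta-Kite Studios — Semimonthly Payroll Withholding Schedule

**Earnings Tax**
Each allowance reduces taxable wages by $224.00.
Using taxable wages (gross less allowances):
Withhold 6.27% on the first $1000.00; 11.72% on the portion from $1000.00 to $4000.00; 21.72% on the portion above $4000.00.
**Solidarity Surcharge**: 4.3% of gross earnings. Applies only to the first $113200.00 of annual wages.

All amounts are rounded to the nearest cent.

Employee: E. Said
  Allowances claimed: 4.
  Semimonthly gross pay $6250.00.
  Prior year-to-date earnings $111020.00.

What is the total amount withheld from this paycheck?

Earnings Tax: taxable = $6250.00 − 4×$224.00 = $5354.00
  $414.30 + 21.72% × ($5354.00 − $4000.00) = $414.30 + 21.72% × $1354.00 = $708.39
Solidarity Surcharge: cap $113200.00 − YTD $111020.00 = $2180.00 subject; 4.3% × $2180.00 = $93.74
Total: $708.39 + $93.74 = $802.13

$802.13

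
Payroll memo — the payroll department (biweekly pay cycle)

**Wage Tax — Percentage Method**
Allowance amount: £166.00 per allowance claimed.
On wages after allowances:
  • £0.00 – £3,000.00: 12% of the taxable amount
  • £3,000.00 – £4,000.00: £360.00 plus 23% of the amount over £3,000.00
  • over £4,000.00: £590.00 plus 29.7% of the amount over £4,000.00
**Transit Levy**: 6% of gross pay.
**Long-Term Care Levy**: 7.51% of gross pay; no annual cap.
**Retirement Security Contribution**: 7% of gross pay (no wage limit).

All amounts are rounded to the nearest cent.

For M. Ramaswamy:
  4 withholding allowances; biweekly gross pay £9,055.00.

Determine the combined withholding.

Wage Tax: taxable = £9,055.00 − 4×£166.00 = £8,391.00
  £590.00 + 29.7% × (£8,391.00 − £4,000.00) = £590.00 + 29.7% × £4,391.00 = £1,894.13
Transit Levy: 6% × £9,055.00 = £543.30
Long-Term Care Levy: 7.51% × £9,055.00 = £680.03
Retirement Security Contribution: 7% × £9,055.00 = £633.85
Total: £1,894.13 + £543.30 + £680.03 + £633.85 = £3,751.31

£3,751.31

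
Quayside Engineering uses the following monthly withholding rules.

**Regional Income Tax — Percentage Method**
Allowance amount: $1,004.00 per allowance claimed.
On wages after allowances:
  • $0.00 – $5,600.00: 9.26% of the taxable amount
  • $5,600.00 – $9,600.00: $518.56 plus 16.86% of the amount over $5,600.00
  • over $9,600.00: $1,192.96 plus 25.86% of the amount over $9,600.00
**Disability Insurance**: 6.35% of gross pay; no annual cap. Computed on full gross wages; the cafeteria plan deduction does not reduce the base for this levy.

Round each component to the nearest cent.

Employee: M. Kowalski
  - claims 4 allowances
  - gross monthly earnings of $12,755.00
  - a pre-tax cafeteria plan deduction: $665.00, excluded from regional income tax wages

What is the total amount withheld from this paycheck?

Regional Income Tax: taxable = $12,755.00 − $665.00 − 4×$1,004.00 = $8,074.00
  $518.56 + 16.86% × ($8,074.00 − $5,600.00) = $518.56 + 16.86% × $2,474.00 = $935.68
Disability Insurance: 6.35% × $12,755.00 = $809.94
Total: $935.68 + $809.94 = $1,745.62

$1,745.62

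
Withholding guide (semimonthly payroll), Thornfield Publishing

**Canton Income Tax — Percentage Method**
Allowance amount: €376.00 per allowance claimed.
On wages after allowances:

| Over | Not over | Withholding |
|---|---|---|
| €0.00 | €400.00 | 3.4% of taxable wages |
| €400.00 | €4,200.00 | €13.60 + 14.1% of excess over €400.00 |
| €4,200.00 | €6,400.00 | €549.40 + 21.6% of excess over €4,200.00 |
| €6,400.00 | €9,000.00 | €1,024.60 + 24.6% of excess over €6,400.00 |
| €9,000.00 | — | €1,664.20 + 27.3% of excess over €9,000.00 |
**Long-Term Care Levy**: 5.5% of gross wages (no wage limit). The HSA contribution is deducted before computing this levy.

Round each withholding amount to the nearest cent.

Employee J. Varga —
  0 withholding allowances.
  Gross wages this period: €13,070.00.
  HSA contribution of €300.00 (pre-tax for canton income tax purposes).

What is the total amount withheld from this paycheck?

Canton Income Tax: taxable = €13,070.00 − €300.00 = €12,770.00
  €1,664.20 + 27.3% × (€12,770.00 − €9,000.00) = €1,664.20 + 27.3% × €3,770.00 = €2,693.41
Long-Term Care Levy: 5.5% × €12,770.00 = €702.35
Total: €2,693.41 + €702.35 = €3,395.76

€3,395.76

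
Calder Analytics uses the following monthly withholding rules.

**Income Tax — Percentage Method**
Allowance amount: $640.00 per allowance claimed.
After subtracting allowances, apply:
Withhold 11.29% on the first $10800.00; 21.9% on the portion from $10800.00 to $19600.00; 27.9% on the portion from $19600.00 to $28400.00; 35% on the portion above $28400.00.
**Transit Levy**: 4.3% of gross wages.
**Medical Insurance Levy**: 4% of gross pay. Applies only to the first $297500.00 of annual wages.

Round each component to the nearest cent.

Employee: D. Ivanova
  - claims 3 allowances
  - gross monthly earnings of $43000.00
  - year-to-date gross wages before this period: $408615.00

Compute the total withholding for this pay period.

$11888.72

Income Tax: taxable = $43000.00 − 3×$640.00 = $41080.00
  $5601.72 + 35% × ($41080.00 − $28400.00) = $5601.72 + 35% × $12680.00 = $10039.72
Transit Levy: 4.3% × $43000.00 = $1849.00
Medical Insurance Levy: YTD $408615.00 ≥ cap $297500.00 → $0.00
Total: $10039.72 + $1849.00 + $0.00 = $11888.72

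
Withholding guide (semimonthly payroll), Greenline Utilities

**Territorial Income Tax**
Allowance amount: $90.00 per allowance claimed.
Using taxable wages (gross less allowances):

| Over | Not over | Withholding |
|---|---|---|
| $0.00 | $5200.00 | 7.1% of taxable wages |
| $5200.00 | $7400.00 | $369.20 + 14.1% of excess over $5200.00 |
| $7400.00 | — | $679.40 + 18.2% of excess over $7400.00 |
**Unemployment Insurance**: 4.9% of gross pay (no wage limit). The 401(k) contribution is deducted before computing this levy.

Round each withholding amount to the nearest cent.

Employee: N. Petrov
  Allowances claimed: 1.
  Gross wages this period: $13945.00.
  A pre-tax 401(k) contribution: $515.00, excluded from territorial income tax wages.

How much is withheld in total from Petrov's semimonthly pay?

$2418.55

Territorial Income Tax: taxable = $13945.00 − $515.00 − 1×$90.00 = $13340.00
  $679.40 + 18.2% × ($13340.00 − $7400.00) = $679.40 + 18.2% × $5940.00 = $1760.48
Unemployment Insurance: 4.9% × $13430.00 = $658.07
Total: $1760.48 + $658.07 = $2418.55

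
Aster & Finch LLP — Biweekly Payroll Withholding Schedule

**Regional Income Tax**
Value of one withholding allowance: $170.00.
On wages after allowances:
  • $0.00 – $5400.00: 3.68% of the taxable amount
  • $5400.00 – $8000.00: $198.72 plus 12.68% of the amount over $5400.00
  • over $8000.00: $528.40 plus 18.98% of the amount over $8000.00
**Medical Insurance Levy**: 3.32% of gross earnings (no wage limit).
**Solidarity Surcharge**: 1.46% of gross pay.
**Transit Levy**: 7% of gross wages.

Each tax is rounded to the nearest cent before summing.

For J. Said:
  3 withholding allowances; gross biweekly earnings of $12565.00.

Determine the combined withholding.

Regional Income Tax: taxable = $12565.00 − 3×$170.00 = $12055.00
  $528.40 + 18.98% × ($12055.00 − $8000.00) = $528.40 + 18.98% × $4055.00 = $1298.04
Medical Insurance Levy: 3.32% × $12565.00 = $417.16
Solidarity Surcharge: 1.46% × $12565.00 = $183.45
Transit Levy: 7% × $12565.00 = $879.55
Total: $1298.04 + $417.16 + $183.45 + $879.55 = $2778.20

$2778.20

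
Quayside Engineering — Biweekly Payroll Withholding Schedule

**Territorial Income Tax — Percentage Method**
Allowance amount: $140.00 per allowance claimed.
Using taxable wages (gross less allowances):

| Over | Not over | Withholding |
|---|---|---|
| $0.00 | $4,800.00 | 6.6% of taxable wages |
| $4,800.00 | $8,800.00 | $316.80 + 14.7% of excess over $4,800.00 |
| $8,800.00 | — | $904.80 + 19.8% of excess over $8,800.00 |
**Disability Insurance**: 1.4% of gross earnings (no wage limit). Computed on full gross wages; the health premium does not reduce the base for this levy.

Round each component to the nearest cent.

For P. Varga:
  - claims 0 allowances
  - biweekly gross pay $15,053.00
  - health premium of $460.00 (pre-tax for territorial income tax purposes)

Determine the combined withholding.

$2,262.55

Territorial Income Tax: taxable = $15,053.00 − $460.00 = $14,593.00
  $904.80 + 19.8% × ($14,593.00 − $8,800.00) = $904.80 + 19.8% × $5,793.00 = $2,051.81
Disability Insurance: 1.4% × $15,053.00 = $210.74
Total: $2,051.81 + $210.74 = $2,262.55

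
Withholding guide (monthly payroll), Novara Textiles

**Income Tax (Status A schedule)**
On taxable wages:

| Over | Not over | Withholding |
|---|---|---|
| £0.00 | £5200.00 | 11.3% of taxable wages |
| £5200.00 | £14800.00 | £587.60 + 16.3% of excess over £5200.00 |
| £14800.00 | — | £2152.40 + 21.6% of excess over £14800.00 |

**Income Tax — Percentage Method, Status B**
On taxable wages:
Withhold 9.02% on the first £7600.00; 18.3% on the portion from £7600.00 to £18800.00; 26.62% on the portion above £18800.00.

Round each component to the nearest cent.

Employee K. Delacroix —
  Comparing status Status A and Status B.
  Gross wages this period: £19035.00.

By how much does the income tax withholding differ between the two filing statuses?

Income Tax (Status A): taxable = £19035.00
  £2152.40 + 21.6% × (£19035.00 − £14800.00) = £2152.40 + 21.6% × £4235.00 = £3067.16
Income Tax (Status B): taxable = £19035.00
  £2735.12 + 26.62% × (£19035.00 − £18800.00) = £2735.12 + 26.62% × £235.00 = £2797.68
Difference: |£3067.16 − £2797.68| = £269.48 (higher under Status A)

£269.48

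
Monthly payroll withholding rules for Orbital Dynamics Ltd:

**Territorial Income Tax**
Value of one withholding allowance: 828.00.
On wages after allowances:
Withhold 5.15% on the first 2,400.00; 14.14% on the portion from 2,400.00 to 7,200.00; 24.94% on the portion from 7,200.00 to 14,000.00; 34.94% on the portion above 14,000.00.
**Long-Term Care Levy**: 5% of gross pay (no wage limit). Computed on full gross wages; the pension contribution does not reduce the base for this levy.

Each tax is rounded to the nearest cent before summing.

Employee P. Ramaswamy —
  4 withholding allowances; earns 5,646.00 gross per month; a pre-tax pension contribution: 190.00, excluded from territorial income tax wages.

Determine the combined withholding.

Territorial Income Tax: taxable = 5,646.00 − 190.00 − 4×828.00 = 2,144.00
  5.15% × 2,144.00 = 110.42
Long-Term Care Levy: 5% × 5,646.00 = 282.30
Total: 110.42 + 282.30 = 392.72

392.72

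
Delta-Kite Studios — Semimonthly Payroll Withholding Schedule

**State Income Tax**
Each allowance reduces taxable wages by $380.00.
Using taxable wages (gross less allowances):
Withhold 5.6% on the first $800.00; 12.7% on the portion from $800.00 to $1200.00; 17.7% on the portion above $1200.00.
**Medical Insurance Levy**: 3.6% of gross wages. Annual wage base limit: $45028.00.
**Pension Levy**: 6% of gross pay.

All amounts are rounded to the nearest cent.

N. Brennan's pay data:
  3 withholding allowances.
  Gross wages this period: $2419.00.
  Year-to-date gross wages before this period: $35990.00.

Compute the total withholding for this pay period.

$341.80

State Income Tax: taxable = $2419.00 − 3×$380.00 = $1279.00
  $95.60 + 17.7% × ($1279.00 − $1200.00) = $95.60 + 17.7% × $79.00 = $109.58
Medical Insurance Levy: 3.6% × $2419.00 = $87.08
Pension Levy: 6% × $2419.00 = $145.14
Total: $109.58 + $87.08 + $145.14 = $341.80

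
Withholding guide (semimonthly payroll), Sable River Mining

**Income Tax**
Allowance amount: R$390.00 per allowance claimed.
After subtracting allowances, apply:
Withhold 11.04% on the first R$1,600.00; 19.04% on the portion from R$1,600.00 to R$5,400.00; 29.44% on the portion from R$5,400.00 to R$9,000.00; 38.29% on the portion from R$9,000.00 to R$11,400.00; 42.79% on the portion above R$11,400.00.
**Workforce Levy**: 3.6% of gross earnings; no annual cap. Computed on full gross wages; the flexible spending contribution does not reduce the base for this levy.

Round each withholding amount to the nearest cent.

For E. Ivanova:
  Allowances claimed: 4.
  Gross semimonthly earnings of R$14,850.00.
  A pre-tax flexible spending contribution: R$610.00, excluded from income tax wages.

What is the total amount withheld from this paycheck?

R$3,961.27

Income Tax: taxable = R$14,850.00 − R$610.00 − 4×R$390.00 = R$12,680.00
  R$2,878.96 + 42.79% × (R$12,680.00 − R$11,400.00) = R$2,878.96 + 42.79% × R$1,280.00 = R$3,426.67
Workforce Levy: 3.6% × R$14,850.00 = R$534.60
Total: R$3,426.67 + R$534.60 = R$3,961.27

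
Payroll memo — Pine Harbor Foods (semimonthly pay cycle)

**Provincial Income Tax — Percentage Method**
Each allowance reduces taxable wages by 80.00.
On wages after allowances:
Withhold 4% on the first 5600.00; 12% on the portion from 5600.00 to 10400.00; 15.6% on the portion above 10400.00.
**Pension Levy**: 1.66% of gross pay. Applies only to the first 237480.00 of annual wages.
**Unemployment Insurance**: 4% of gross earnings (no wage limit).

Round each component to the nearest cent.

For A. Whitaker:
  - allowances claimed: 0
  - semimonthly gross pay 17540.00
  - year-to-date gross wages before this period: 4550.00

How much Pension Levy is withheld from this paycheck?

291.16

Pension Levy: 1.66% × 17540.00 = 291.16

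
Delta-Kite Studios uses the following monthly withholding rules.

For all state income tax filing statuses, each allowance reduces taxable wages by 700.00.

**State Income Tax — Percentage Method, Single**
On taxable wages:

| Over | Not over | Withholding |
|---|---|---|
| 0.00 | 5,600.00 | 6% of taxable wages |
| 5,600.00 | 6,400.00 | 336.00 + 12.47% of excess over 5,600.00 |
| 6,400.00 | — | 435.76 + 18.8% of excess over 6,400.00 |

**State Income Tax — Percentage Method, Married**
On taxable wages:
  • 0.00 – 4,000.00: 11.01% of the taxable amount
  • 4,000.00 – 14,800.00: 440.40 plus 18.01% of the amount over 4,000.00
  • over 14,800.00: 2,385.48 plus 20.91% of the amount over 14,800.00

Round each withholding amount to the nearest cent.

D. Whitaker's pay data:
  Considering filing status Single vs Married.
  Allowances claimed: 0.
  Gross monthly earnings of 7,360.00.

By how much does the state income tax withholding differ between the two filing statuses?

429.30

State Income Tax (Single): taxable = 7,360.00
  435.76 + 18.8% × (7,360.00 − 6,400.00) = 435.76 + 18.8% × 960.00 = 616.24
State Income Tax (Married): taxable = 7,360.00
  440.40 + 18.01% × (7,360.00 − 4,000.00) = 440.40 + 18.01% × 3,360.00 = 1,045.54
Difference: |616.24 − 1,045.54| = 429.30 (higher under Married)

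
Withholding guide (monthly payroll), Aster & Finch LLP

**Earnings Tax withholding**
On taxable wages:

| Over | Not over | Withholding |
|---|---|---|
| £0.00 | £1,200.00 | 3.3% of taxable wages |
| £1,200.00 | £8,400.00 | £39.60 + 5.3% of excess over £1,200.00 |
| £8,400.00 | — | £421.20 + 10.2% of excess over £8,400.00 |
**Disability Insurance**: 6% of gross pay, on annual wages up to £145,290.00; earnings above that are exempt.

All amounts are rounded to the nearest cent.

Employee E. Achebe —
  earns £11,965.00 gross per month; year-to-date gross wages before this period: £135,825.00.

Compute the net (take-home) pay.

£10,612.27

Earnings Tax: taxable = £11,965.00
  £421.20 + 10.2% × (£11,965.00 − £8,400.00) = £421.20 + 10.2% × £3,565.00 = £784.83
Disability Insurance: cap £145,290.00 − YTD £135,825.00 = £9,465.00 subject; 6% × £9,465.00 = £567.90
Total withheld: £784.83 + £567.90 = £1,352.73
Net pay: £11,965.00 − £1,352.73 = £10,612.27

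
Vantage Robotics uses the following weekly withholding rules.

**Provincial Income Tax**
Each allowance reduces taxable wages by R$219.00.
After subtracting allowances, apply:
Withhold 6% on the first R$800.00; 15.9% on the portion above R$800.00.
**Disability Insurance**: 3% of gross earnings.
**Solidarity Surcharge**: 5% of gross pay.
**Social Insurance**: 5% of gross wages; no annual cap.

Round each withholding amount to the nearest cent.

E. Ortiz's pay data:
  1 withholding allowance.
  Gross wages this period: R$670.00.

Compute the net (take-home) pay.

Provincial Income Tax: taxable = R$670.00 − 1×R$219.00 = R$451.00
  6% × R$451.00 = R$27.06
Disability Insurance: 3% × R$670.00 = R$20.10
Solidarity Surcharge: 5% × R$670.00 = R$33.50
Social Insurance: 5% × R$670.00 = R$33.50
Total withheld: R$27.06 + R$20.10 + R$33.50 + R$33.50 = R$114.16
Net pay: R$670.00 − R$114.16 = R$555.84

R$555.84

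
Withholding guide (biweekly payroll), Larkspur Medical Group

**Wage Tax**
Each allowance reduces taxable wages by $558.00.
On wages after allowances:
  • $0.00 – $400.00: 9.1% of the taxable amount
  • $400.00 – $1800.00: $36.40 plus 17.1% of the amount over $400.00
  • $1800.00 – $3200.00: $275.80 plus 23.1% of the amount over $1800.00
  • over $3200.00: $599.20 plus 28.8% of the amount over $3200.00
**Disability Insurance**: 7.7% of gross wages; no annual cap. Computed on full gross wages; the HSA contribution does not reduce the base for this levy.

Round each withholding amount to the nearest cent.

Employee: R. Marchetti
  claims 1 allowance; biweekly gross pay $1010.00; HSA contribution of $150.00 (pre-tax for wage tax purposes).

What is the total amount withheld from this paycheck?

Wage Tax: taxable = $1010.00 − $150.00 − 1×$558.00 = $302.00
  9.1% × $302.00 = $27.48
Disability Insurance: 7.7% × $1010.00 = $77.77
Total: $27.48 + $77.77 = $105.25

$105.25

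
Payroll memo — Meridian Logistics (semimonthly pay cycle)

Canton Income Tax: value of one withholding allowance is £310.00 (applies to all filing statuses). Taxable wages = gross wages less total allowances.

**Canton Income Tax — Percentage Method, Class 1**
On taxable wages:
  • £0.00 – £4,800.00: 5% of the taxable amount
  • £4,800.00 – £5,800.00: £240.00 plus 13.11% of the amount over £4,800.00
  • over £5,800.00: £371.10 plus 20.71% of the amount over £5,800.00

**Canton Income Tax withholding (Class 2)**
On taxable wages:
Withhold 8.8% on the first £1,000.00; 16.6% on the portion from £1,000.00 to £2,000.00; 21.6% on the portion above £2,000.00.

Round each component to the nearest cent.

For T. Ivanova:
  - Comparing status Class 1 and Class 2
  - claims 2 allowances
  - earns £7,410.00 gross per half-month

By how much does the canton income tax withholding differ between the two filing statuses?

Canton Income Tax (Class 1): taxable = £7,410.00 − 2×£310.00 = £6,790.00
  £371.10 + 20.71% × (£6,790.00 − £5,800.00) = £371.10 + 20.71% × £990.00 = £576.13
Canton Income Tax (Class 2): taxable = £7,410.00 − 2×£310.00 = £6,790.00
  £254.00 + 21.6% × (£6,790.00 − £2,000.00) = £254.00 + 21.6% × £4,790.00 = £1,288.64
Difference: |£576.13 − £1,288.64| = £712.51 (higher under Class 2)

£712.51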